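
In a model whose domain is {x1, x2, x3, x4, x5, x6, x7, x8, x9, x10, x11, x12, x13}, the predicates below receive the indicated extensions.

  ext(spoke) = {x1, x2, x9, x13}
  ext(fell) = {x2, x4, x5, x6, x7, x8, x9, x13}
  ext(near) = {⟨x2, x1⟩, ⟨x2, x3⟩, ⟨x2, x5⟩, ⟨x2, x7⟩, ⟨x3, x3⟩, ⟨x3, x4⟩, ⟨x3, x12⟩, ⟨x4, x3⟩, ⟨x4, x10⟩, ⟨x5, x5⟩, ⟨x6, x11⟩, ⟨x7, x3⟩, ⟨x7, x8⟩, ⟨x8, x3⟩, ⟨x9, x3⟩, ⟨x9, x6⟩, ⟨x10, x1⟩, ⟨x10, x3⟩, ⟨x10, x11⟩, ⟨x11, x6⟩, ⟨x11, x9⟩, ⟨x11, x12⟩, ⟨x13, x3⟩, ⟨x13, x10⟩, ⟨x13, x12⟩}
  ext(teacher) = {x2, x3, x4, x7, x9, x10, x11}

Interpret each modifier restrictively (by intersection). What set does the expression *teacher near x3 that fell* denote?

{x2, x4, x7, x9}

⟦near x3⟧ = {x : ⟨x, x3⟩ ∈ ⟦near⟧} = {x2, x3, x4, x7, x8, x9, x10, x13}
⟦that fell⟧ = ⟦fell⟧ = {x2, x4, x5, x6, x7, x8, x9, x13}
⟦teacher⟧ = {x2, x3, x4, x7, x9, x10, x11}
… ∩ ⟦near x3⟧ = {x2, x3, x4, x7, x9, x10, x11} ∩ {x2, x3, x4, x7, x8, x9, x10, x13} = {x2, x3, x4, x7, x9, x10}
… ∩ ⟦that fell⟧ = {x2, x3, x4, x7, x9, x10} ∩ {x2, x4, x5, x6, x7, x8, x9, x13} = {x2, x4, x7, x9}
So ⟦teacher near x3 that fell⟧ = {x2, x4, x7, x9}.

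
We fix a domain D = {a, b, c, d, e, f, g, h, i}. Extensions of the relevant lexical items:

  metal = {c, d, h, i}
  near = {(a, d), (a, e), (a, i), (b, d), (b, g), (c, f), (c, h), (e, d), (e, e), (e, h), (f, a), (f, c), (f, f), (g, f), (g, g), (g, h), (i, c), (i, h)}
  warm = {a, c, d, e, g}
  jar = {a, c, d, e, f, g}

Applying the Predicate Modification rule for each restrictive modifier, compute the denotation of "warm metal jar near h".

⟦near h⟧ = {x : ⟨x, h⟩ ∈ ⟦near⟧} = {c, e, g, i}
⟦jar⟧ = {a, c, d, e, f, g}
… ∩ ⟦near h⟧ = {a, c, d, e, f, g} ∩ {c, e, g, i} = {c, e, g}
… ∩ ⟦warm⟧ = {c, e, g} ∩ {a, c, d, e, g} = {c, e, g}
… ∩ ⟦metal⟧ = {c, e, g} ∩ {c, d, h, i} = {c}
So ⟦warm metal jar near h⟧ = {c}.

{c}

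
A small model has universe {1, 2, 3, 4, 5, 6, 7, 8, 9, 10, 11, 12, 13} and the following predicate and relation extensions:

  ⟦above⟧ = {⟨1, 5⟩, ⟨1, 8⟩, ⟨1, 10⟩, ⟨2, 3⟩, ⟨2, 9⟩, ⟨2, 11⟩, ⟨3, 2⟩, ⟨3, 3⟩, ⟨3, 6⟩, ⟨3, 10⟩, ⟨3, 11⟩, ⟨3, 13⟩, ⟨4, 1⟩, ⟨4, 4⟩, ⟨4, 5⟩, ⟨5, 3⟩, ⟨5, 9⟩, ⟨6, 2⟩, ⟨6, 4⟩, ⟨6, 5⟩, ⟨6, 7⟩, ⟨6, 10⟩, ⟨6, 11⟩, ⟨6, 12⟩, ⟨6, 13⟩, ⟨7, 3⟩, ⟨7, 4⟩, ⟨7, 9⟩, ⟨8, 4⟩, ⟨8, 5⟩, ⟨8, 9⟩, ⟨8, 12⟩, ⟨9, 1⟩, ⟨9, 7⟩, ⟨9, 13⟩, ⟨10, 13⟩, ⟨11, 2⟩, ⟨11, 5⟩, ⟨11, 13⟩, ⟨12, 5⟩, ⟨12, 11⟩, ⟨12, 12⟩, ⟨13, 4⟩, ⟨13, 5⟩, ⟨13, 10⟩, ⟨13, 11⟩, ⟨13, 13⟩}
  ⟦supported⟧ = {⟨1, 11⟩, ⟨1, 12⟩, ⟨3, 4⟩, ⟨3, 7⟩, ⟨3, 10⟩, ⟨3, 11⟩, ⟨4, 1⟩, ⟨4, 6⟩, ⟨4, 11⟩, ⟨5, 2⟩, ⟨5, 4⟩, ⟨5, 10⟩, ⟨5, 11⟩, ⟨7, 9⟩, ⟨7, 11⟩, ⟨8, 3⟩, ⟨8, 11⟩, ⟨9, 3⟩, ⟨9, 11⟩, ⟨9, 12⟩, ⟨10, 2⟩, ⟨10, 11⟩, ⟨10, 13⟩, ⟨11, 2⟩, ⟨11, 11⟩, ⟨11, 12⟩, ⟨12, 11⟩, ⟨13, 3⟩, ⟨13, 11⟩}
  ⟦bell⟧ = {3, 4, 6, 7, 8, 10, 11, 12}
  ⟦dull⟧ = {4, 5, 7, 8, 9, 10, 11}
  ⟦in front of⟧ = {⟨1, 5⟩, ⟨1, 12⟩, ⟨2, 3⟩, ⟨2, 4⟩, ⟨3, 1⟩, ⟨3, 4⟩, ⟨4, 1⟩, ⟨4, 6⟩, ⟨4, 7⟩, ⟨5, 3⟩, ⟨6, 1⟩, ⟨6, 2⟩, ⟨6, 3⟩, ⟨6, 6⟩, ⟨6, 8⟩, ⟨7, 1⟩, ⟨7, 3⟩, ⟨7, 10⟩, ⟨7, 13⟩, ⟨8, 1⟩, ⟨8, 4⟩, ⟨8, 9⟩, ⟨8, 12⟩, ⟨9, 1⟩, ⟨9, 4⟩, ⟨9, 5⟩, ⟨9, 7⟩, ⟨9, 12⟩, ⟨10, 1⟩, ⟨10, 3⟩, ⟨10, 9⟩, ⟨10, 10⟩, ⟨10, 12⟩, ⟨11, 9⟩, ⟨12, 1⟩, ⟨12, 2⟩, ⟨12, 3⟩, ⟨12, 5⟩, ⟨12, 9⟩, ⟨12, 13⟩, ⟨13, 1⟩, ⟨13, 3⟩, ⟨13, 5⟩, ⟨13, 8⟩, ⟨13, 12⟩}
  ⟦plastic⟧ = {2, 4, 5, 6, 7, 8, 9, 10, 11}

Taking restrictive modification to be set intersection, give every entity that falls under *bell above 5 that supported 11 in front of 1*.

⟦above 5⟧ = {x : ⟨x, 5⟩ ∈ ⟦above⟧} = {1, 4, 6, 8, 11, 12, 13}
⟦that supported 11⟧ = {x : ⟨x, 11⟩ ∈ ⟦supported⟧} = {1, 3, 4, 5, 7, 8, 9, 10, 11, 12, 13}
⟦in front of 1⟧ = {x : ⟨x, 1⟩ ∈ ⟦in front of⟧} = {3, 4, 6, 7, 8, 9, 10, 12, 13}
⟦bell⟧ = {3, 4, 6, 7, 8, 10, 11, 12}
… ∩ ⟦above 5⟧ = {3, 4, 6, 7, 8, 10, 11, 12} ∩ {1, 4, 6, 8, 11, 12, 13} = {4, 6, 8, 11, 12}
… ∩ ⟦that supported 11⟧ = {4, 6, 8, 11, 12} ∩ {1, 3, 4, 5, 7, 8, 9, 10, 11, 12, 13} = {4, 8, 11, 12}
… ∩ ⟦in front of 1⟧ = {4, 8, 11, 12} ∩ {3, 4, 6, 7, 8, 9, 10, 12, 13} = {4, 8, 12}
So ⟦bell above 5 that supported 11 in front of 1⟧ = {4, 8, 12}.

{4, 8, 12}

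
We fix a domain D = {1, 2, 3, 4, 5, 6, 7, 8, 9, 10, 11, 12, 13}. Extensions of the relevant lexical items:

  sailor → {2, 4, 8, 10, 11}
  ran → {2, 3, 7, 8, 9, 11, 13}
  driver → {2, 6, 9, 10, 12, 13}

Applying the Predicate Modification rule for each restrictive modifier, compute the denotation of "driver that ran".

{2, 9, 13}

⟦that ran⟧ = ⟦ran⟧ = {2, 3, 7, 8, 9, 11, 13}
⟦driver⟧ = {2, 6, 9, 10, 12, 13}
… ∩ ⟦that ran⟧ = {2, 6, 9, 10, 12, 13} ∩ {2, 3, 7, 8, 9, 11, 13} = {2, 9, 13}
So ⟦driver that ran⟧ = {2, 9, 13}.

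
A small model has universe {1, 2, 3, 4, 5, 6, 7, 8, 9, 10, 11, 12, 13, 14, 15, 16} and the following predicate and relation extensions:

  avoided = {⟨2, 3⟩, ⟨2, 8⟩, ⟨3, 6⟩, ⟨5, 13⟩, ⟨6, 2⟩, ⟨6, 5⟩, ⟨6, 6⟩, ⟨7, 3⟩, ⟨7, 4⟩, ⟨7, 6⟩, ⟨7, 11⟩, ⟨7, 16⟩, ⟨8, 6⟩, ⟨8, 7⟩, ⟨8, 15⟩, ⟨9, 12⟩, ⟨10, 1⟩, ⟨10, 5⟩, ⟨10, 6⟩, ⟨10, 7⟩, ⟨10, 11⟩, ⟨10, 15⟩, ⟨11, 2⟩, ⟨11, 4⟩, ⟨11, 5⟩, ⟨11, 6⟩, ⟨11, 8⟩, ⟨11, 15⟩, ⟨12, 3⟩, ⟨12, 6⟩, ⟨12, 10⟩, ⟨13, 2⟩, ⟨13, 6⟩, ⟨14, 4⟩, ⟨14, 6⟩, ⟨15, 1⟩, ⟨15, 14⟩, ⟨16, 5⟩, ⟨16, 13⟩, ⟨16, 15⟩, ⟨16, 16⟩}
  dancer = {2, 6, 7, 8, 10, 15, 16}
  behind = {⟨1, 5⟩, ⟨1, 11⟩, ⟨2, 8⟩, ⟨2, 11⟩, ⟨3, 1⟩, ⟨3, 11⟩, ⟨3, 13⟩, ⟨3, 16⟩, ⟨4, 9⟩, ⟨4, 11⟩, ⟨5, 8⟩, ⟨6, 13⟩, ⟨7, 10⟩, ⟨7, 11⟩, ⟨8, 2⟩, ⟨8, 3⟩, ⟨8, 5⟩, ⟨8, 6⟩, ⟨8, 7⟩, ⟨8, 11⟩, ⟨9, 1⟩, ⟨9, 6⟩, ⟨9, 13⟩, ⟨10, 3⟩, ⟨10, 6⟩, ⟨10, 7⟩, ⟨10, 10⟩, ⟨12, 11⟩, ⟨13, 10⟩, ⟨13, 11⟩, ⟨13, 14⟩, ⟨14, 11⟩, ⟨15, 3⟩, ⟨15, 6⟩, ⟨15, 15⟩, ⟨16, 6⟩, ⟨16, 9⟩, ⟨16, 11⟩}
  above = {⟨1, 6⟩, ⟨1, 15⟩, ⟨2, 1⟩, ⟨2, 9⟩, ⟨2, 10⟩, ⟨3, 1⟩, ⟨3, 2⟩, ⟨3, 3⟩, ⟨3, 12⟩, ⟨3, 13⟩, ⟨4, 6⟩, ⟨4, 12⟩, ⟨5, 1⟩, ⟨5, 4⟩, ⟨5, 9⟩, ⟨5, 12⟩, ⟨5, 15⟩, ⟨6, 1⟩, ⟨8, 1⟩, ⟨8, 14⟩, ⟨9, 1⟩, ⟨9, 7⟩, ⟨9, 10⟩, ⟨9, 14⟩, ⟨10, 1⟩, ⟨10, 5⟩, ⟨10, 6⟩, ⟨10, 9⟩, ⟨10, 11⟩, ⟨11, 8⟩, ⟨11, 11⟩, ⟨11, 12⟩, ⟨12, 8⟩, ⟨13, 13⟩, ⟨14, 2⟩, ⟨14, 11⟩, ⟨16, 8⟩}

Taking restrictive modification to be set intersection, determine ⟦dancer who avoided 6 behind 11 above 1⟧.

{8}

⟦who avoided 6⟧ = {x : ⟨x, 6⟩ ∈ ⟦avoided⟧} = {3, 6, 7, 8, 10, 11, 12, 13, 14}
⟦behind 11⟧ = {x : ⟨x, 11⟩ ∈ ⟦behind⟧} = {1, 2, 3, 4, 7, 8, 12, 13, 14, 16}
⟦above 1⟧ = {x : ⟨x, 1⟩ ∈ ⟦above⟧} = {2, 3, 5, 6, 8, 9, 10}
⟦dancer⟧ = {2, 6, 7, 8, 10, 15, 16}
… ∩ ⟦who avoided 6⟧ = {2, 6, 7, 8, 10, 15, 16} ∩ {3, 6, 7, 8, 10, 11, 12, 13, 14} = {6, 7, 8, 10}
… ∩ ⟦behind 11⟧ = {6, 7, 8, 10} ∩ {1, 2, 3, 4, 7, 8, 12, 13, 14, 16} = {7, 8}
… ∩ ⟦above 1⟧ = {7, 8} ∩ {2, 3, 5, 6, 8, 9, 10} = {8}
So ⟦dancer who avoided 6 behind 11 above 1⟧ = {8}.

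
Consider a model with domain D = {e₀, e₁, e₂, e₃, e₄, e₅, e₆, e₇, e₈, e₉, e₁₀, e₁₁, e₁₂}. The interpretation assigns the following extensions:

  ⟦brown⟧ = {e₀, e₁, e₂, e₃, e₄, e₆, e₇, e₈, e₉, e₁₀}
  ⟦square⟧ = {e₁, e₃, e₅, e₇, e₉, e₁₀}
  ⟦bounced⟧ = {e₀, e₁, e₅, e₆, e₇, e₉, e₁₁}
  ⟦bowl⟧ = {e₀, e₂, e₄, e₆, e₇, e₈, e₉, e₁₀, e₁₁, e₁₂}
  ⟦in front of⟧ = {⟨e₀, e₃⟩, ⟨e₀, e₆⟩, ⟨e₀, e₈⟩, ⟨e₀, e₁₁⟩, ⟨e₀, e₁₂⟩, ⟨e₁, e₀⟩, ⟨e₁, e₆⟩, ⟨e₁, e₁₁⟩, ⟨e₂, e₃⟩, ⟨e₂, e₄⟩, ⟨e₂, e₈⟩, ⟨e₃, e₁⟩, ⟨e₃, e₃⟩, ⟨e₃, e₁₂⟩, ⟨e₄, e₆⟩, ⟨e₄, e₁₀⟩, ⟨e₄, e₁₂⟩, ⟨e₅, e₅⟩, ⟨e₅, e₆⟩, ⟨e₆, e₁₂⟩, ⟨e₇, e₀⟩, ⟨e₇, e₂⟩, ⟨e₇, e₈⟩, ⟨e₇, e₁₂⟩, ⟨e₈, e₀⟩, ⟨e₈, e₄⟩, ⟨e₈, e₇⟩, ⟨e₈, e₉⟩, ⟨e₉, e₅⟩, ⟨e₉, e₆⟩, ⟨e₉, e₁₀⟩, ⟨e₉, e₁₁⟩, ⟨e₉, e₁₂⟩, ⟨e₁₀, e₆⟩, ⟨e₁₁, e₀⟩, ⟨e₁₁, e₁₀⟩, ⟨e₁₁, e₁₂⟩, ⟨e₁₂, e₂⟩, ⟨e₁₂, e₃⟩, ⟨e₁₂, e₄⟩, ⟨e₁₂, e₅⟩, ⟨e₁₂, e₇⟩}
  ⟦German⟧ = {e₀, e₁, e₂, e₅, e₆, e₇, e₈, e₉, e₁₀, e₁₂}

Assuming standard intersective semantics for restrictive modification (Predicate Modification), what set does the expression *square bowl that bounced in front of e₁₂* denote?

{e₇, e₉}

⟦that bounced⟧ = ⟦bounced⟧ = {e₀, e₁, e₅, e₆, e₇, e₉, e₁₁}
⟦in front of e₁₂⟧ = {x : ⟨x, e₁₂⟩ ∈ ⟦in front of⟧} = {e₀, e₃, e₄, e₆, e₇, e₉, e₁₁}
⟦bowl⟧ = {e₀, e₂, e₄, e₆, e₇, e₈, e₉, e₁₀, e₁₁, e₁₂}
… ∩ ⟦that bounced⟧ = {e₀, e₂, e₄, e₆, e₇, e₈, e₉, e₁₀, e₁₁, e₁₂} ∩ {e₀, e₁, e₅, e₆, e₇, e₉, e₁₁} = {e₀, e₆, e₇, e₉, e₁₁}
… ∩ ⟦in front of e₁₂⟧ = {e₀, e₆, e₇, e₉, e₁₁} ∩ {e₀, e₃, e₄, e₆, e₇, e₉, e₁₁} = {e₀, e₆, e₇, e₉, e₁₁}
… ∩ ⟦square⟧ = {e₀, e₆, e₇, e₉, e₁₁} ∩ {e₁, e₃, e₅, e₇, e₉, e₁₀} = {e₇, e₉}
So ⟦square bowl that bounced in front of e₁₂⟧ = {e₇, e₉}.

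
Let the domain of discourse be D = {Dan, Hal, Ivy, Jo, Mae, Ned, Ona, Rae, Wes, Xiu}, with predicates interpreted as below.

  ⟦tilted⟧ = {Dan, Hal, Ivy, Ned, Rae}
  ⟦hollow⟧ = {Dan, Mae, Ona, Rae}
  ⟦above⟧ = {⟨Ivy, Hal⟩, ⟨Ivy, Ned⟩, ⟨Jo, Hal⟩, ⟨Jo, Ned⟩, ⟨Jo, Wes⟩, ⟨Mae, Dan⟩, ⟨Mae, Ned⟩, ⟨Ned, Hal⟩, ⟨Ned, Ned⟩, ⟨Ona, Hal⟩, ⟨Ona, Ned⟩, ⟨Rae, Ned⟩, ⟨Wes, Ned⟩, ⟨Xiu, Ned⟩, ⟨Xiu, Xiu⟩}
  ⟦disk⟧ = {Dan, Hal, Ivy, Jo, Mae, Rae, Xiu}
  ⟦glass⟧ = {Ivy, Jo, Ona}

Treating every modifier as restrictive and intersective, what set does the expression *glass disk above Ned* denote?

⟦above Ned⟧ = {x : ⟨x, Ned⟩ ∈ ⟦above⟧} = {Ivy, Jo, Mae, Ned, Ona, Rae, Wes, Xiu}
⟦disk⟧ = {Dan, Hal, Ivy, Jo, Mae, Rae, Xiu}
… ∩ ⟦above Ned⟧ = {Dan, Hal, Ivy, Jo, Mae, Rae, Xiu} ∩ {Ivy, Jo, Mae, Ned, Ona, Rae, Wes, Xiu} = {Ivy, Jo, Mae, Rae, Xiu}
… ∩ ⟦glass⟧ = {Ivy, Jo, Mae, Rae, Xiu} ∩ {Ivy, Jo, Ona} = {Ivy, Jo}
So ⟦glass disk above Ned⟧ = {Ivy, Jo}.

{Ivy, Jo}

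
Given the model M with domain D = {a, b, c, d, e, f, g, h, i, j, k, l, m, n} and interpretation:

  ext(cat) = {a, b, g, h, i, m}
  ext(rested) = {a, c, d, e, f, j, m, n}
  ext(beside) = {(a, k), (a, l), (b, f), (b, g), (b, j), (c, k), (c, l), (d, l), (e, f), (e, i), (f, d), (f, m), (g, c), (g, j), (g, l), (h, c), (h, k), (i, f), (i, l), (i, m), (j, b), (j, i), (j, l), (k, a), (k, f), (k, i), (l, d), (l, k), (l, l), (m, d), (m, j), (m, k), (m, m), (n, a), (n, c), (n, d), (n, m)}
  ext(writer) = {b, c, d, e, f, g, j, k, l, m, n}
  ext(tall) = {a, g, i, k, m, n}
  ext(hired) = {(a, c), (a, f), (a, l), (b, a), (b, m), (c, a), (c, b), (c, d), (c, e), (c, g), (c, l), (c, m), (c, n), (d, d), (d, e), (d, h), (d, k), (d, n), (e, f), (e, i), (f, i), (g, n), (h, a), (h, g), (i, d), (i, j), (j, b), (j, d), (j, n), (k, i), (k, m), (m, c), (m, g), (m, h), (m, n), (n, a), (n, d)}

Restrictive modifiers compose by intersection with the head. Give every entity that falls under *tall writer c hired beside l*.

⟦c hired⟧ = {x : ⟨c, x⟩ ∈ ⟦hired⟧} = {a, b, d, e, g, l, m, n}
⟦beside l⟧ = {x : ⟨x, l⟩ ∈ ⟦beside⟧} = {a, c, d, g, i, j, l}
⟦writer⟧ = {b, c, d, e, f, g, j, k, l, m, n}
… ∩ ⟦c hired⟧ = {b, c, d, e, f, g, j, k, l, m, n} ∩ {a, b, d, e, g, l, m, n} = {b, d, e, g, l, m, n}
… ∩ ⟦beside l⟧ = {b, d, e, g, l, m, n} ∩ {a, c, d, g, i, j, l} = {d, g, l}
… ∩ ⟦tall⟧ = {d, g, l} ∩ {a, g, i, k, m, n} = {g}
So ⟦tall writer c hired beside l⟧ = {g}.

{g}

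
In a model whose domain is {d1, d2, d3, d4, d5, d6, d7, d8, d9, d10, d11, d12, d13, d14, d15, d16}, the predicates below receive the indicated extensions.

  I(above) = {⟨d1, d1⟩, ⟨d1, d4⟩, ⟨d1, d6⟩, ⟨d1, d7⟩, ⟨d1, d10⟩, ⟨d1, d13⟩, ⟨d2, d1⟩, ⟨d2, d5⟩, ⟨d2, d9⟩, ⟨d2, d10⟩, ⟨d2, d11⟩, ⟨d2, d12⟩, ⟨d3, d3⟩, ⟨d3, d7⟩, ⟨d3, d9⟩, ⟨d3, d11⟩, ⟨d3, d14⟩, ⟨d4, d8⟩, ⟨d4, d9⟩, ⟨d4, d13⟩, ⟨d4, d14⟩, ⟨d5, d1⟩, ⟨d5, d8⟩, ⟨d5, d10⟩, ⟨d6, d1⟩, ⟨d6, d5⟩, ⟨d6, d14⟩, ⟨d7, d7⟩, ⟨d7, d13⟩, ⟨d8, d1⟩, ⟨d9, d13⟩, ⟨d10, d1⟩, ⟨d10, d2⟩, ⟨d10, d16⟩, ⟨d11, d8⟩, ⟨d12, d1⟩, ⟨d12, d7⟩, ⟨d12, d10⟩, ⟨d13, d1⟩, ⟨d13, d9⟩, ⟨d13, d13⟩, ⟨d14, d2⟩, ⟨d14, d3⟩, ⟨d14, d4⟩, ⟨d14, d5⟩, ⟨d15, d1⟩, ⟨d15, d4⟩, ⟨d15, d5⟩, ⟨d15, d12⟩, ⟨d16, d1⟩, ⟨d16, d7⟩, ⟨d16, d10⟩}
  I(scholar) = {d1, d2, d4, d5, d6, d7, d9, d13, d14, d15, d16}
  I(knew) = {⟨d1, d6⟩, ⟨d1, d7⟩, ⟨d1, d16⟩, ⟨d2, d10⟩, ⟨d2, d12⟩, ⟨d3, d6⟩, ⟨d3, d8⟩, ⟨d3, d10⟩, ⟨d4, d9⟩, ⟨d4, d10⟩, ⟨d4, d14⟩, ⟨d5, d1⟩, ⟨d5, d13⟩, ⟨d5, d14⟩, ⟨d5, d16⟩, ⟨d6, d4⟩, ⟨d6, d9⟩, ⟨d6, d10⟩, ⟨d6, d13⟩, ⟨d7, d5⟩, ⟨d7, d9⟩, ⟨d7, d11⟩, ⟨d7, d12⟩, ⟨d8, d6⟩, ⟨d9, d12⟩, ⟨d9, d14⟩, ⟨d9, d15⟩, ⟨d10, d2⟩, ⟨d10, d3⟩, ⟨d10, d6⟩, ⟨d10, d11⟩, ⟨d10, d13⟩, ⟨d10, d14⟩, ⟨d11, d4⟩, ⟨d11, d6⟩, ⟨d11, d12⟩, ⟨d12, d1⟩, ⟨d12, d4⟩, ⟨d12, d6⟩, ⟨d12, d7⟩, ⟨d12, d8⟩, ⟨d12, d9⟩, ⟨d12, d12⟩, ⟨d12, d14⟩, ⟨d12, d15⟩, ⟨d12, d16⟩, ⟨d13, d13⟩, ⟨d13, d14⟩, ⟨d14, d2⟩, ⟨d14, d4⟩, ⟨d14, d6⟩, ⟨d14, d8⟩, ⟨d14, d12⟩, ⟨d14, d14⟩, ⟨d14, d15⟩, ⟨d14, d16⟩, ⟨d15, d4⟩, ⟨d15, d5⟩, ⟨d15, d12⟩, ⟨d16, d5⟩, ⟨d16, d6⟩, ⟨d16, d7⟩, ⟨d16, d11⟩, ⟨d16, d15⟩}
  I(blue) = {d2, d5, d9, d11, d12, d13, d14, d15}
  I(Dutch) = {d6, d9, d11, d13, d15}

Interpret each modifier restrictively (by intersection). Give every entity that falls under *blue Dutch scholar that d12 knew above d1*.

⟦that d12 knew⟧ = {x : ⟨d12, x⟩ ∈ ⟦knew⟧} = {d1, d4, d6, d7, d8, d9, d12, d14, d15, d16}
⟦above d1⟧ = {x : ⟨x, d1⟩ ∈ ⟦above⟧} = {d1, d2, d5, d6, d8, d10, d12, d13, d15, d16}
⟦scholar⟧ = {d1, d2, d4, d5, d6, d7, d9, d13, d14, d15, d16}
… ∩ ⟦that d12 knew⟧ = {d1, d2, d4, d5, d6, d7, d9, d13, d14, d15, d16} ∩ {d1, d4, d6, d7, d8, d9, d12, d14, d15, d16} = {d1, d4, d6, d7, d9, d14, d15, d16}
… ∩ ⟦above d1⟧ = {d1, d4, d6, d7, d9, d14, d15, d16} ∩ {d1, d2, d5, d6, d8, d10, d12, d13, d15, d16} = {d1, d6, d15, d16}
… ∩ ⟦blue⟧ = {d1, d6, d15, d16} ∩ {d2, d5, d9, d11, d12, d13, d14, d15} = {d15}
… ∩ ⟦Dutch⟧ = {d15} ∩ {d6, d9, d11, d13, d15} = {d15}
So ⟦blue Dutch scholar that d12 knew above d1⟧ = {d15}.

{d15}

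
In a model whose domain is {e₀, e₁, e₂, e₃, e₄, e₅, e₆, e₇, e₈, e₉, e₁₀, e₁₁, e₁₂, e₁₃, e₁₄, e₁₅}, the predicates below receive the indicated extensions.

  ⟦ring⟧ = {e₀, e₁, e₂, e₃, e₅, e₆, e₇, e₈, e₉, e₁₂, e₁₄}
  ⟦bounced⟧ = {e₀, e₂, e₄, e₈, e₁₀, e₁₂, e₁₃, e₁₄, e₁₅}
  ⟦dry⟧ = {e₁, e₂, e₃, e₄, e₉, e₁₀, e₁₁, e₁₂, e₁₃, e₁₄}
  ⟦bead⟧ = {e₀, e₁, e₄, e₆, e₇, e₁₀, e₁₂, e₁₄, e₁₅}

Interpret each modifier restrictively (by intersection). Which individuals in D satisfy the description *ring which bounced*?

{e₀, e₂, e₈, e₁₂, e₁₄}

⟦which bounced⟧ = ⟦bounced⟧ = {e₀, e₂, e₄, e₈, e₁₀, e₁₂, e₁₃, e₁₄, e₁₅}
⟦ring⟧ = {e₀, e₁, e₂, e₃, e₅, e₆, e₇, e₈, e₉, e₁₂, e₁₄}
… ∩ ⟦which bounced⟧ = {e₀, e₁, e₂, e₃, e₅, e₆, e₇, e₈, e₉, e₁₂, e₁₄} ∩ {e₀, e₂, e₄, e₈, e₁₀, e₁₂, e₁₃, e₁₄, e₁₅} = {e₀, e₂, e₈, e₁₂, e₁₄}
So ⟦ring which bounced⟧ = {e₀, e₂, e₈, e₁₂, e₁₄}.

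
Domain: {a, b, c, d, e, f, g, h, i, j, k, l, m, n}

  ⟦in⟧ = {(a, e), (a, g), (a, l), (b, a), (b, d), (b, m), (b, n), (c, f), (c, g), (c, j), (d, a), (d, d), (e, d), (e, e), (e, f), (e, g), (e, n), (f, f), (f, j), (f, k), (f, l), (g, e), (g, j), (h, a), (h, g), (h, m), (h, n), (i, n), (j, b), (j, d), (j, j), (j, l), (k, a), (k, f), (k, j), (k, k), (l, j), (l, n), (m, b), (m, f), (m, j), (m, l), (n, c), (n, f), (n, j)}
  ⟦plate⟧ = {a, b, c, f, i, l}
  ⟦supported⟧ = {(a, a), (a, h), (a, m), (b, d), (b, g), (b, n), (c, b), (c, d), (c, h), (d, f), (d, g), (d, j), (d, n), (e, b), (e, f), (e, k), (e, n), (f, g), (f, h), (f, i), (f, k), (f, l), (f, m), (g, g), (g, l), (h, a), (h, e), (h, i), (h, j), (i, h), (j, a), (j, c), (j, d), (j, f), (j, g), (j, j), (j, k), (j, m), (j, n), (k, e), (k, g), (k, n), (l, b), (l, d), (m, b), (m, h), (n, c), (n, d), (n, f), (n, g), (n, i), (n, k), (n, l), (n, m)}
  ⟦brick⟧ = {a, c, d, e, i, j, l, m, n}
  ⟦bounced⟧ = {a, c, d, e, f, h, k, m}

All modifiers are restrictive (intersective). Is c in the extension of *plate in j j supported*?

yes

⟦in j⟧ = {x : ⟨x, j⟩ ∈ ⟦in⟧} = {c, f, g, j, k, l, m, n}
⟦j supported⟧ = {x : ⟨j, x⟩ ∈ ⟦supported⟧} = {a, c, d, f, g, j, k, m, n}
⟦plate⟧ = {a, b, c, f, i, l}
… ∩ ⟦in j⟧ = {a, b, c, f, i, l} ∩ {c, f, g, j, k, l, m, n} = {c, f, l}
… ∩ ⟦j supported⟧ = {c, f, l} ∩ {a, c, d, f, g, j, k, m, n} = {c, f}
⟦plate in j j supported⟧ = {c, f}; c ∈ this set.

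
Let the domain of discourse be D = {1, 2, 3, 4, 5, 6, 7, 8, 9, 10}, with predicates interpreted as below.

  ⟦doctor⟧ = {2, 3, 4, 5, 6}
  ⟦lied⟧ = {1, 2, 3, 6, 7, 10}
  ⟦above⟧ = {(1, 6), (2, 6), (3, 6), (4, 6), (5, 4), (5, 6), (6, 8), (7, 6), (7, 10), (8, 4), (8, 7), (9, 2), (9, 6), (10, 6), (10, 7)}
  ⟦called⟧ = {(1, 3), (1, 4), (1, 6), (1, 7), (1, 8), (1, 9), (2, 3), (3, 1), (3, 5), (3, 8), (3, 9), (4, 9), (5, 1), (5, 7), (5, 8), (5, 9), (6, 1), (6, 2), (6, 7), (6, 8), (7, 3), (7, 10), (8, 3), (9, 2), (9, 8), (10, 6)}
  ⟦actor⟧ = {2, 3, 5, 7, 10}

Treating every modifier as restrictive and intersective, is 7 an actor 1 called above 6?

⟦1 called⟧ = {x : ⟨1, x⟩ ∈ ⟦called⟧} = {3, 4, 6, 7, 8, 9}
⟦above 6⟧ = {x : ⟨x, 6⟩ ∈ ⟦above⟧} = {1, 2, 3, 4, 5, 7, 9, 10}
⟦actor⟧ = {2, 3, 5, 7, 10}
… ∩ ⟦1 called⟧ = {2, 3, 5, 7, 10} ∩ {3, 4, 6, 7, 8, 9} = {3, 7}
… ∩ ⟦above 6⟧ = {3, 7} ∩ {1, 2, 3, 4, 5, 7, 9, 10} = {3, 7}
⟦actor 1 called above 6⟧ = {3, 7}; 7 ∈ this set.

yes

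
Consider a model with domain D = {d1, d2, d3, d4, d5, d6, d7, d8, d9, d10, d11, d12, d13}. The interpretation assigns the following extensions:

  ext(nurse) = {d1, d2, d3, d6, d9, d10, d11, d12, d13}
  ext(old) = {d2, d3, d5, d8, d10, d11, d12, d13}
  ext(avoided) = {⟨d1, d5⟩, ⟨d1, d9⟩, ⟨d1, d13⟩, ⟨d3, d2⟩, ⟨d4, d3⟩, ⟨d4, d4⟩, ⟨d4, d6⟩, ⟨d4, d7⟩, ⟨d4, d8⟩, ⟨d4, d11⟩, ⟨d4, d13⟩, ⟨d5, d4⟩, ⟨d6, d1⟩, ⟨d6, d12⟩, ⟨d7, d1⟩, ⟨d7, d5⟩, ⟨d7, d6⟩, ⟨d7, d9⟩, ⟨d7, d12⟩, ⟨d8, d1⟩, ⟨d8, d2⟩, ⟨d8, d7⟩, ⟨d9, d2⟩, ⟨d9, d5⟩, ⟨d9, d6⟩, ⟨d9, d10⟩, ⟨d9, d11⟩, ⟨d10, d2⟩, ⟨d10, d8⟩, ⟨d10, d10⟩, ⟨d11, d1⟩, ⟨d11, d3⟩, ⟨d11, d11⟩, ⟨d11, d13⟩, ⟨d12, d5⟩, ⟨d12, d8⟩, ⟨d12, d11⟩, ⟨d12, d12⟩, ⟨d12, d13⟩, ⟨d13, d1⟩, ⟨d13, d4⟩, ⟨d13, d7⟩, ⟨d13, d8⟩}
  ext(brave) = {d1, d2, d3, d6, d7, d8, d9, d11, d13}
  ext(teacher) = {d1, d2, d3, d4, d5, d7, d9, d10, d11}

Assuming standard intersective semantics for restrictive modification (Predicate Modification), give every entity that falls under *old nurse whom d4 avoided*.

{d3, d11, d13}

⟦whom d4 avoided⟧ = {x : ⟨d4, x⟩ ∈ ⟦avoided⟧} = {d3, d4, d6, d7, d8, d11, d13}
⟦nurse⟧ = {d1, d2, d3, d6, d9, d10, d11, d12, d13}
… ∩ ⟦whom d4 avoided⟧ = {d1, d2, d3, d6, d9, d10, d11, d12, d13} ∩ {d3, d4, d6, d7, d8, d11, d13} = {d3, d6, d11, d13}
… ∩ ⟦old⟧ = {d3, d6, d11, d13} ∩ {d2, d3, d5, d8, d10, d11, d12, d13} = {d3, d11, d13}
So ⟦old nurse whom d4 avoided⟧ = {d3, d11, d13}.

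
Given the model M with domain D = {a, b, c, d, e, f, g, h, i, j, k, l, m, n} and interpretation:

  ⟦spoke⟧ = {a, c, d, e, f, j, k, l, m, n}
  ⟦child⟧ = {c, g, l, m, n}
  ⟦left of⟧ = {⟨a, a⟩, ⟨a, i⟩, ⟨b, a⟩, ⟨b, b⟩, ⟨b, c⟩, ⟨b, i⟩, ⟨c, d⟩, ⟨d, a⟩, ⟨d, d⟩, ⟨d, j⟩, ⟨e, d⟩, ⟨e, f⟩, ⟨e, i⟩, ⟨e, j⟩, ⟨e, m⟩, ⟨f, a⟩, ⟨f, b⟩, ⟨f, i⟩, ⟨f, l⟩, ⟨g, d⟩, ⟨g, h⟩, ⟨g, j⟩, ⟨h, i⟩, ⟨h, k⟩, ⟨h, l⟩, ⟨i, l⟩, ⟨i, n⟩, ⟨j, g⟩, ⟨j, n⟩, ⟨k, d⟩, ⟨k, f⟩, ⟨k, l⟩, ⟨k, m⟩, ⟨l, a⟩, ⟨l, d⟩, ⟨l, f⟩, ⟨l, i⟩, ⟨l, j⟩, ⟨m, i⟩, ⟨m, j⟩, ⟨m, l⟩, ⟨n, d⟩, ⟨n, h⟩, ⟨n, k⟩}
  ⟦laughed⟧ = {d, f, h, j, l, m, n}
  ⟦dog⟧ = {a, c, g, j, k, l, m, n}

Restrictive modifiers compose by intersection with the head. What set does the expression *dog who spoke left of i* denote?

⟦who spoke⟧ = ⟦spoke⟧ = {a, c, d, e, f, j, k, l, m, n}
⟦left of i⟧ = {x : ⟨x, i⟩ ∈ ⟦left of⟧} = {a, b, e, f, h, l, m}
⟦dog⟧ = {a, c, g, j, k, l, m, n}
… ∩ ⟦who spoke⟧ = {a, c, g, j, k, l, m, n} ∩ {a, c, d, e, f, j, k, l, m, n} = {a, c, j, k, l, m, n}
… ∩ ⟦left of i⟧ = {a, c, j, k, l, m, n} ∩ {a, b, e, f, h, l, m} = {a, l, m}
So ⟦dog who spoke left of i⟧ = {a, l, m}.

{a, l, m}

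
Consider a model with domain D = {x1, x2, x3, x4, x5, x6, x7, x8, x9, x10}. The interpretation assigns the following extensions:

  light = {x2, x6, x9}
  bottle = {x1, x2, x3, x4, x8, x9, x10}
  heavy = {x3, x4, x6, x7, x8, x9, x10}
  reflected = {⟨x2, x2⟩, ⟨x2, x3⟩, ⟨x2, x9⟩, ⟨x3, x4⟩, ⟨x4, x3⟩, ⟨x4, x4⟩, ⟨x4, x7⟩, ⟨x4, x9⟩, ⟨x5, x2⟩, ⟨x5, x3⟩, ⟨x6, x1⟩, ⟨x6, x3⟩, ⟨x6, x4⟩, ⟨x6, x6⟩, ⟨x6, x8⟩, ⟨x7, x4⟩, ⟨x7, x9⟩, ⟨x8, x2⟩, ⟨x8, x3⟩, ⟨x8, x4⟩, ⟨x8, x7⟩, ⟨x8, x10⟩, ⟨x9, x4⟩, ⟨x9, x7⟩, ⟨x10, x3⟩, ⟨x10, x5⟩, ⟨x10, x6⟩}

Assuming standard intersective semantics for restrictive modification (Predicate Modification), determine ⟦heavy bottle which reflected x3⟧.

{x4, x8, x10}

⟦which reflected x3⟧ = {x : ⟨x, x3⟩ ∈ ⟦reflected⟧} = {x2, x4, x5, x6, x8, x10}
⟦bottle⟧ = {x1, x2, x3, x4, x8, x9, x10}
… ∩ ⟦which reflected x3⟧ = {x1, x2, x3, x4, x8, x9, x10} ∩ {x2, x4, x5, x6, x8, x10} = {x2, x4, x8, x10}
… ∩ ⟦heavy⟧ = {x2, x4, x8, x10} ∩ {x3, x4, x6, x7, x8, x9, x10} = {x4, x8, x10}
So ⟦heavy bottle which reflected x3⟧ = {x4, x8, x10}.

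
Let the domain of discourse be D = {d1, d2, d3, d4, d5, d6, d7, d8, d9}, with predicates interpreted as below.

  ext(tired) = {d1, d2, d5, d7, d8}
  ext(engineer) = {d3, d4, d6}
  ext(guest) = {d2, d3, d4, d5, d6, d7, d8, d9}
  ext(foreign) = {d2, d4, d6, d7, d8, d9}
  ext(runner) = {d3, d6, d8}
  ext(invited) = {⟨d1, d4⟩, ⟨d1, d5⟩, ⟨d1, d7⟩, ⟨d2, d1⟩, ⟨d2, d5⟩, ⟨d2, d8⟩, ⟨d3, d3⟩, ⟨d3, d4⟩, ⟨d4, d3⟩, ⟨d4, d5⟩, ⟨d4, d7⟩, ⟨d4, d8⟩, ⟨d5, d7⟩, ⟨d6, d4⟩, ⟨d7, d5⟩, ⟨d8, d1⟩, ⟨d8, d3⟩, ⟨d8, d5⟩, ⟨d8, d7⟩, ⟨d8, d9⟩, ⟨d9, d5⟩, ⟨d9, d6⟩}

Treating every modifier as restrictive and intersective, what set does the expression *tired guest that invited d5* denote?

⟦that invited d5⟧ = {x : ⟨x, d5⟩ ∈ ⟦invited⟧} = {d1, d2, d4, d7, d8, d9}
⟦guest⟧ = {d2, d3, d4, d5, d6, d7, d8, d9}
… ∩ ⟦that invited d5⟧ = {d2, d3, d4, d5, d6, d7, d8, d9} ∩ {d1, d2, d4, d7, d8, d9} = {d2, d4, d7, d8, d9}
… ∩ ⟦tired⟧ = {d2, d4, d7, d8, d9} ∩ {d1, d2, d5, d7, d8} = {d2, d7, d8}
So ⟦tired guest that invited d5⟧ = {d2, d7, d8}.

{d2, d7, d8}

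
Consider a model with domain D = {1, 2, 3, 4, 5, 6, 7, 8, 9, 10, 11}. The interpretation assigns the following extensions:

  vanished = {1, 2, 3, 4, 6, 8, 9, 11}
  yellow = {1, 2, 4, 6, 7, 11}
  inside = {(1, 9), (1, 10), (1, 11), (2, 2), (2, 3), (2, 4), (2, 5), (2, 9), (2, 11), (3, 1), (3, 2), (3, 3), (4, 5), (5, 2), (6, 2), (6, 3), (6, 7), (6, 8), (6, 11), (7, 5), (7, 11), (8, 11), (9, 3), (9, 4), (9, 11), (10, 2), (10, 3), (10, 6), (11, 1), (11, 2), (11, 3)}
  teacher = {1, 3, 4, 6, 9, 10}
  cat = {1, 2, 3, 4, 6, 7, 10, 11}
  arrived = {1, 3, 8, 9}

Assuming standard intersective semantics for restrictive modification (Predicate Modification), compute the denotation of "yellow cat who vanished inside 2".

⟦who vanished⟧ = ⟦vanished⟧ = {1, 2, 3, 4, 6, 8, 9, 11}
⟦inside 2⟧ = {x : ⟨x, 2⟩ ∈ ⟦inside⟧} = {2, 3, 5, 6, 10, 11}
⟦cat⟧ = {1, 2, 3, 4, 6, 7, 10, 11}
… ∩ ⟦who vanished⟧ = {1, 2, 3, 4, 6, 7, 10, 11} ∩ {1, 2, 3, 4, 6, 8, 9, 11} = {1, 2, 3, 4, 6, 11}
… ∩ ⟦inside 2⟧ = {1, 2, 3, 4, 6, 11} ∩ {2, 3, 5, 6, 10, 11} = {2, 3, 6, 11}
… ∩ ⟦yellow⟧ = {2, 3, 6, 11} ∩ {1, 2, 4, 6, 7, 11} = {2, 6, 11}
So ⟦yellow cat who vanished inside 2⟧ = {2, 6, 11}.

{2, 6, 11}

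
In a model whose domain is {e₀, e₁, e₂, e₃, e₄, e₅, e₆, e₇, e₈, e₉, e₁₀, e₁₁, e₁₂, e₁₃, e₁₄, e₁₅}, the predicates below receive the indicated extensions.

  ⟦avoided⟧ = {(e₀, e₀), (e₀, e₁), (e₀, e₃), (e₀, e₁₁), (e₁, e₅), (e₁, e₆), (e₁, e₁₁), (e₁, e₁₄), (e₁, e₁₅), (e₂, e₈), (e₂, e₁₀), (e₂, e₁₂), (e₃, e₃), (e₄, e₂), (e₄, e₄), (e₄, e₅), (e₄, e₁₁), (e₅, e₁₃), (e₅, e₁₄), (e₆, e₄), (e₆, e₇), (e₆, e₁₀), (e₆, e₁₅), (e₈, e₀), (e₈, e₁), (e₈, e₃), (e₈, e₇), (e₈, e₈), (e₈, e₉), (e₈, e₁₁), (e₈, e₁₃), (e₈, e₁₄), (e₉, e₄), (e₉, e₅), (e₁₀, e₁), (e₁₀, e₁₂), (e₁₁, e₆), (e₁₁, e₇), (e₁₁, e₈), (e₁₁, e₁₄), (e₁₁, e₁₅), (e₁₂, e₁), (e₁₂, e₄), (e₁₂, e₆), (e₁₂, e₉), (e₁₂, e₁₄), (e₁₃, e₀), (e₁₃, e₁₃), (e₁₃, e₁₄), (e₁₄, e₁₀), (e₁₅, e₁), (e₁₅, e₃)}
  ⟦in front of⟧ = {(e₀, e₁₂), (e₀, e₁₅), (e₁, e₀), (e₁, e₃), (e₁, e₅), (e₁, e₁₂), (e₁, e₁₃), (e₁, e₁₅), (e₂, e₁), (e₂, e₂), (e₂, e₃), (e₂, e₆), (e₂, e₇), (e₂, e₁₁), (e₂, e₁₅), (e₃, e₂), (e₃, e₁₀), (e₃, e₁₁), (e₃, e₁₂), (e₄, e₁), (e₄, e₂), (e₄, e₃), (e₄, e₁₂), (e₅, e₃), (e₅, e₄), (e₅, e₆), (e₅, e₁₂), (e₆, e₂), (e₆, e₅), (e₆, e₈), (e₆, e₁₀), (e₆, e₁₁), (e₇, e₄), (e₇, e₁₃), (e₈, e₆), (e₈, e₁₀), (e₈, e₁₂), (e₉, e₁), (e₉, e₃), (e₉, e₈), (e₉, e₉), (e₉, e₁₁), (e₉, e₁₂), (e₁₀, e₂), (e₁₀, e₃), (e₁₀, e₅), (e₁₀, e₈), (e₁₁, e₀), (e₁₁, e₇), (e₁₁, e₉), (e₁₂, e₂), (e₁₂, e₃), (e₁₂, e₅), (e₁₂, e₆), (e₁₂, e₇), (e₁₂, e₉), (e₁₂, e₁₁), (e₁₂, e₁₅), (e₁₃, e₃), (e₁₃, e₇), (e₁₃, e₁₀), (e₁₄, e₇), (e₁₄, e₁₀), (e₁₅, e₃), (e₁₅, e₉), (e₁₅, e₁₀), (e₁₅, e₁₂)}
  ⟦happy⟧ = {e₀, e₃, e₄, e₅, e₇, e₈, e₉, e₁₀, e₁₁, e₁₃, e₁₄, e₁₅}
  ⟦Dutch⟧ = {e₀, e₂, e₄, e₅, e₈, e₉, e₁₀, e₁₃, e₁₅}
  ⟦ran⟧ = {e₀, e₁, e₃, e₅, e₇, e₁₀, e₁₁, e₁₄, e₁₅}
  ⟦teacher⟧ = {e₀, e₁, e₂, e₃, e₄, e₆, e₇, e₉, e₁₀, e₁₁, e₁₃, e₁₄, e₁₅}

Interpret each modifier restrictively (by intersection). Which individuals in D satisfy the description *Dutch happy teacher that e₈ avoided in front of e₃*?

{e₉, e₁₃}

⟦that e₈ avoided⟧ = {x : ⟨e₈, x⟩ ∈ ⟦avoided⟧} = {e₀, e₁, e₃, e₇, e₈, e₉, e₁₁, e₁₃, e₁₄}
⟦in front of e₃⟧ = {x : ⟨x, e₃⟩ ∈ ⟦in front of⟧} = {e₁, e₂, e₄, e₅, e₉, e₁₀, e₁₂, e₁₃, e₁₅}
⟦teacher⟧ = {e₀, e₁, e₂, e₃, e₄, e₆, e₇, e₉, e₁₀, e₁₁, e₁₃, e₁₄, e₁₅}
… ∩ ⟦that e₈ avoided⟧ = {e₀, e₁, e₂, e₃, e₄, e₆, e₇, e₉, e₁₀, e₁₁, e₁₃, e₁₄, e₁₅} ∩ {e₀, e₁, e₃, e₇, e₈, e₉, e₁₁, e₁₃, e₁₄} = {e₀, e₁, e₃, e₇, e₉, e₁₁, e₁₃, e₁₄}
… ∩ ⟦in front of e₃⟧ = {e₀, e₁, e₃, e₇, e₉, e₁₁, e₁₃, e₁₄} ∩ {e₁, e₂, e₄, e₅, e₉, e₁₀, e₁₂, e₁₃, e₁₅} = {e₁, e₉, e₁₃}
… ∩ ⟦Dutch⟧ = {e₁, e₉, e₁₃} ∩ {e₀, e₂, e₄, e₅, e₈, e₉, e₁₀, e₁₃, e₁₅} = {e₉, e₁₃}
… ∩ ⟦happy⟧ = {e₉, e₁₃} ∩ {e₀, e₃, e₄, e₅, e₇, e₈, e₉, e₁₀, e₁₁, e₁₃, e₁₄, e₁₅} = {e₉, e₁₃}
So ⟦Dutch happy teacher that e₈ avoided in front of e₃⟧ = {e₉, e₁₃}.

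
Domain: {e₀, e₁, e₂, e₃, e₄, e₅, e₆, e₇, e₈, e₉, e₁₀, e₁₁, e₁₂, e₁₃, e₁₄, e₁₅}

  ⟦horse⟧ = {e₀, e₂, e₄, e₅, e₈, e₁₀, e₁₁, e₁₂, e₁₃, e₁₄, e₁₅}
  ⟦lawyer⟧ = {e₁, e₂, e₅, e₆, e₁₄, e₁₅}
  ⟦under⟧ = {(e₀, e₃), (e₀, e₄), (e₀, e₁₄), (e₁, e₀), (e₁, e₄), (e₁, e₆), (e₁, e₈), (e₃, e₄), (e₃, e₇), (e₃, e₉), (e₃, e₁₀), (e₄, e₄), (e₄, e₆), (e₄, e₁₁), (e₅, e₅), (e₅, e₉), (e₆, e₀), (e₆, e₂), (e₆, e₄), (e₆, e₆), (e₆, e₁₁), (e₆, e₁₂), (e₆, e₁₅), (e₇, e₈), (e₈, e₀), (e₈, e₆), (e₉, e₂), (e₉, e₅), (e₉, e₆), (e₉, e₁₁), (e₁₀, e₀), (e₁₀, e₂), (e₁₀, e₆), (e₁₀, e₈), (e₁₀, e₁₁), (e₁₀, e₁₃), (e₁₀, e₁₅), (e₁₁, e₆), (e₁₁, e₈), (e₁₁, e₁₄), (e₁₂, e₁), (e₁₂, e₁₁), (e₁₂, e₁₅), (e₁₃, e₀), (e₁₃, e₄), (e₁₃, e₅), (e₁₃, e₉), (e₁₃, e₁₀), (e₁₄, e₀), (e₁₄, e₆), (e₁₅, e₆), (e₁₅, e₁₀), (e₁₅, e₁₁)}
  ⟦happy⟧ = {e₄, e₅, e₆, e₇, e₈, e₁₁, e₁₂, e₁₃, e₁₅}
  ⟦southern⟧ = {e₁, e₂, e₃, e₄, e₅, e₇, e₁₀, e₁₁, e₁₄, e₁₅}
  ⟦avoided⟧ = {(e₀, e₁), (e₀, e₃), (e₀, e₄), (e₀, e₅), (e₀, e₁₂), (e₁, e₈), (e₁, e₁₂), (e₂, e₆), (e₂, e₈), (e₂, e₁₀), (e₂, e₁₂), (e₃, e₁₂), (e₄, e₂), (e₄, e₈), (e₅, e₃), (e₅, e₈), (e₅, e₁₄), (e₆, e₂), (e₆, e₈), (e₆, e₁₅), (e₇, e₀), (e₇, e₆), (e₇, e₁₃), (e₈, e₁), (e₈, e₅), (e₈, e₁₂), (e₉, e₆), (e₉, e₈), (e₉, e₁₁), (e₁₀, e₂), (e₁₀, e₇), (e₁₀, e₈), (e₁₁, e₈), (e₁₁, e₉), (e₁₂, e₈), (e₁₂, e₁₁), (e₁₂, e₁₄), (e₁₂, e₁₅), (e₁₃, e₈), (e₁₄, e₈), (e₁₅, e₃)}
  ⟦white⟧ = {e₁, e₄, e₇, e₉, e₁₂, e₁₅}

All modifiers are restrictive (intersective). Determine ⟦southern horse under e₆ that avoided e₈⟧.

{e₄, e₁₀, e₁₁, e₁₄}

⟦under e₆⟧ = {x : ⟨x, e₆⟩ ∈ ⟦under⟧} = {e₁, e₄, e₆, e₈, e₉, e₁₀, e₁₁, e₁₄, e₁₅}
⟦that avoided e₈⟧ = {x : ⟨x, e₈⟩ ∈ ⟦avoided⟧} = {e₁, e₂, e₄, e₅, e₆, e₉, e₁₀, e₁₁, e₁₂, e₁₃, e₁₄}
⟦horse⟧ = {e₀, e₂, e₄, e₅, e₈, e₁₀, e₁₁, e₁₂, e₁₃, e₁₄, e₁₅}
… ∩ ⟦under e₆⟧ = {e₀, e₂, e₄, e₅, e₈, e₁₀, e₁₁, e₁₂, e₁₃, e₁₄, e₁₅} ∩ {e₁, e₄, e₆, e₈, e₉, e₁₀, e₁₁, e₁₄, e₁₅} = {e₄, e₈, e₁₀, e₁₁, e₁₄, e₁₅}
… ∩ ⟦that avoided e₈⟧ = {e₄, e₈, e₁₀, e₁₁, e₁₄, e₁₅} ∩ {e₁, e₂, e₄, e₅, e₆, e₉, e₁₀, e₁₁, e₁₂, e₁₃, e₁₄} = {e₄, e₁₀, e₁₁, e₁₄}
… ∩ ⟦southern⟧ = {e₄, e₁₀, e₁₁, e₁₄} ∩ {e₁, e₂, e₃, e₄, e₅, e₇, e₁₀, e₁₁, e₁₄, e₁₅} = {e₄, e₁₀, e₁₁, e₁₄}
So ⟦southern horse under e₆ that avoided e₈⟧ = {e₄, e₁₀, e₁₁, e₁₄}.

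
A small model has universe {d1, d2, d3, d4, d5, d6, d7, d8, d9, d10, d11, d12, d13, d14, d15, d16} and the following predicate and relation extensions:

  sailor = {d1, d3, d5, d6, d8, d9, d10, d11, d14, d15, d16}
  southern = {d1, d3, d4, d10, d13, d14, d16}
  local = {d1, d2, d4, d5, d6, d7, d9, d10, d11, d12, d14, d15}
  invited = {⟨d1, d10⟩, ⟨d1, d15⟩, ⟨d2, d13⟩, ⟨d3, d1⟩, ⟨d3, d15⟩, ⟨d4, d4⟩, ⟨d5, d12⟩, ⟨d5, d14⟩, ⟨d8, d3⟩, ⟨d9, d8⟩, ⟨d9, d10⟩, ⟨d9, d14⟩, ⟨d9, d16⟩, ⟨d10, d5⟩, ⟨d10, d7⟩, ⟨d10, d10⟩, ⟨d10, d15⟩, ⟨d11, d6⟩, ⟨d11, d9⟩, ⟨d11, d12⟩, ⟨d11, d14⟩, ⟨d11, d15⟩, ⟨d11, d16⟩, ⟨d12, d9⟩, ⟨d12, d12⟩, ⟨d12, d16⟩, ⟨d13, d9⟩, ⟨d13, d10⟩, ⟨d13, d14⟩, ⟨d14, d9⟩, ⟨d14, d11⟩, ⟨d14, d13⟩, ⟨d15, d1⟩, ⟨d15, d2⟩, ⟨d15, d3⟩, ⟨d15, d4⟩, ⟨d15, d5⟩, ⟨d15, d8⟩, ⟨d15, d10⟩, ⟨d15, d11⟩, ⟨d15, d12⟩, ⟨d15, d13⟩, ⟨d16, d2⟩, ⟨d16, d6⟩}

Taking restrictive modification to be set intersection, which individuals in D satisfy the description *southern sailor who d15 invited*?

⟦who d15 invited⟧ = {x : ⟨d15, x⟩ ∈ ⟦invited⟧} = {d1, d2, d3, d4, d5, d8, d10, d11, d12, d13}
⟦sailor⟧ = {d1, d3, d5, d6, d8, d9, d10, d11, d14, d15, d16}
… ∩ ⟦who d15 invited⟧ = {d1, d3, d5, d6, d8, d9, d10, d11, d14, d15, d16} ∩ {d1, d2, d3, d4, d5, d8, d10, d11, d12, d13} = {d1, d3, d5, d8, d10, d11}
… ∩ ⟦southern⟧ = {d1, d3, d5, d8, d10, d11} ∩ {d1, d3, d4, d10, d13, d14, d16} = {d1, d3, d10}
So ⟦southern sailor who d15 invited⟧ = {d1, d3, d10}.

{d1, d3, d10}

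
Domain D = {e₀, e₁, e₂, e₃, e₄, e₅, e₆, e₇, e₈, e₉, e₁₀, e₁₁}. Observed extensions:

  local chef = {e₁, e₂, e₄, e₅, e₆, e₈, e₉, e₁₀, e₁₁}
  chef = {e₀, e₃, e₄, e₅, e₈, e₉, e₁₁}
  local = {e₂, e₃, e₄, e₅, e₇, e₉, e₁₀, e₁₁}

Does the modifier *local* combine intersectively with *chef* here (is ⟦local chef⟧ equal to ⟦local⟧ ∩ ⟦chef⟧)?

⟦local⟧ ∩ ⟦chef⟧ = {e₂, e₃, e₄, e₅, e₇, e₉, e₁₀, e₁₁} ∩ {e₀, e₃, e₄, e₅, e₈, e₉, e₁₁} = {e₃, e₄, e₅, e₉, e₁₁}
Observed ⟦local chef⟧ = {e₁, e₂, e₄, e₅, e₆, e₈, e₉, e₁₀, e₁₁}.
These differ, so the modifier is not intersective in this model.

no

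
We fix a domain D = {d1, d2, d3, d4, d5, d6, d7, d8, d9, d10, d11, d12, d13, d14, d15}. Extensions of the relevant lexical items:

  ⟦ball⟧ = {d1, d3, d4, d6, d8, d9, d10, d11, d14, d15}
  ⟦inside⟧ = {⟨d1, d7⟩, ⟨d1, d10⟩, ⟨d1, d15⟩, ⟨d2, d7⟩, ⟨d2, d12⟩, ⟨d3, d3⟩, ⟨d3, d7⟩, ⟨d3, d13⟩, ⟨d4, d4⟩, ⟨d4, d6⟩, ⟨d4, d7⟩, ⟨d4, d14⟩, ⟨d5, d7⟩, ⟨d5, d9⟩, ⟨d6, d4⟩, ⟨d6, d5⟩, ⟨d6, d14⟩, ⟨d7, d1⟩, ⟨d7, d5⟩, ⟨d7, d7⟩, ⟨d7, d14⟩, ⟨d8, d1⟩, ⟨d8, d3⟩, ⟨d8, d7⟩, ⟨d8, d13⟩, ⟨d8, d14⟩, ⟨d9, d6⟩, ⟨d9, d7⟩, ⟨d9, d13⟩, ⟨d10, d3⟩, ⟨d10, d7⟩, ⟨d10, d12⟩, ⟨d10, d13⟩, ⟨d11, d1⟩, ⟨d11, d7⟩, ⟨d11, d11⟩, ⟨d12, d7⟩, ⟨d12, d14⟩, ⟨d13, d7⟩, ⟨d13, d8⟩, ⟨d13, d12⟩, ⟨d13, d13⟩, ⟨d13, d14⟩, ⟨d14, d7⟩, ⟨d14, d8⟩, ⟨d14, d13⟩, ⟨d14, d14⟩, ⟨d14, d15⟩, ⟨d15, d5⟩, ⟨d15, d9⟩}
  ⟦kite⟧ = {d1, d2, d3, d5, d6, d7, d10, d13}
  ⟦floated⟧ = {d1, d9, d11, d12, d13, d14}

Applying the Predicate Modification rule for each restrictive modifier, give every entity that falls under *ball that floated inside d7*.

⟦that floated⟧ = ⟦floated⟧ = {d1, d9, d11, d12, d13, d14}
⟦inside d7⟧ = {x : ⟨x, d7⟩ ∈ ⟦inside⟧} = {d1, d2, d3, d4, d5, d7, d8, d9, d10, d11, d12, d13, d14}
⟦ball⟧ = {d1, d3, d4, d6, d8, d9, d10, d11, d14, d15}
… ∩ ⟦that floated⟧ = {d1, d3, d4, d6, d8, d9, d10, d11, d14, d15} ∩ {d1, d9, d11, d12, d13, d14} = {d1, d9, d11, d14}
… ∩ ⟦inside d7⟧ = {d1, d9, d11, d14} ∩ {d1, d2, d3, d4, d5, d7, d8, d9, d10, d11, d12, d13, d14} = {d1, d9, d11, d14}
So ⟦ball that floated inside d7⟧ = {d1, d9, d11, d14}.

{d1, d9, d11, d14}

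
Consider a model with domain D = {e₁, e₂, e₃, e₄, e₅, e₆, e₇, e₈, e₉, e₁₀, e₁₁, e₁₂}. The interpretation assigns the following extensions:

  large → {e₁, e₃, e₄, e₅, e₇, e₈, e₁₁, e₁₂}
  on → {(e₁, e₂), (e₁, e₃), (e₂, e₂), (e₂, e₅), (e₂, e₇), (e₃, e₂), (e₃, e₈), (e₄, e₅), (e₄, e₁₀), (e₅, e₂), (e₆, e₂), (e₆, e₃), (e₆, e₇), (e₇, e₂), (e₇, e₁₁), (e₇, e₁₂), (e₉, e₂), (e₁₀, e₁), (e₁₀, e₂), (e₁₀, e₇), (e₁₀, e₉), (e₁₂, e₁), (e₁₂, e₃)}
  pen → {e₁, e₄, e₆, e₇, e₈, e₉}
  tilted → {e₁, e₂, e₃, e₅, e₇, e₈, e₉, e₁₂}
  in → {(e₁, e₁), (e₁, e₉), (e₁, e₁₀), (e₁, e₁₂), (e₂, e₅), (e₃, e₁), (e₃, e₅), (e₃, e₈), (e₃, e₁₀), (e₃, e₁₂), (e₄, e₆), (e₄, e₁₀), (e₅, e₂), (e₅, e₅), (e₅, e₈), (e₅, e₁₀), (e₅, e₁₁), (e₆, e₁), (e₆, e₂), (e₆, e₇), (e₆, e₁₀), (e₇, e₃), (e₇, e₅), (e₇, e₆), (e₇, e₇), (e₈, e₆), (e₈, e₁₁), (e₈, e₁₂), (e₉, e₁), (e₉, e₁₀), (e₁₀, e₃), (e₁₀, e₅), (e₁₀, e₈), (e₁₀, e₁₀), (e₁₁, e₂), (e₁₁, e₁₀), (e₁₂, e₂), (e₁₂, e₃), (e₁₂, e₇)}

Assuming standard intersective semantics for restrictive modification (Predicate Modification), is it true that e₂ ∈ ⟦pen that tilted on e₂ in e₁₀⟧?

no

⟦that tilted⟧ = ⟦tilted⟧ = {e₁, e₂, e₃, e₅, e₇, e₈, e₉, e₁₂}
⟦on e₂⟧ = {x : ⟨x, e₂⟩ ∈ ⟦on⟧} = {e₁, e₂, e₃, e₅, e₆, e₇, e₉, e₁₀}
⟦in e₁₀⟧ = {x : ⟨x, e₁₀⟩ ∈ ⟦in⟧} = {e₁, e₃, e₄, e₅, e₆, e₉, e₁₀, e₁₁}
⟦pen⟧ = {e₁, e₄, e₆, e₇, e₈, e₉}
… ∩ ⟦that tilted⟧ = {e₁, e₄, e₆, e₇, e₈, e₉} ∩ {e₁, e₂, e₃, e₅, e₇, e₈, e₉, e₁₂} = {e₁, e₇, e₈, e₉}
… ∩ ⟦on e₂⟧ = {e₁, e₇, e₈, e₉} ∩ {e₁, e₂, e₃, e₅, e₆, e₇, e₉, e₁₀} = {e₁, e₇, e₉}
… ∩ ⟦in e₁₀⟧ = {e₁, e₇, e₉} ∩ {e₁, e₃, e₄, e₅, e₆, e₉, e₁₀, e₁₁} = {e₁, e₉}
⟦pen that tilted on e₂ in e₁₀⟧ = {e₁, e₉}; e₂ ∉ this set.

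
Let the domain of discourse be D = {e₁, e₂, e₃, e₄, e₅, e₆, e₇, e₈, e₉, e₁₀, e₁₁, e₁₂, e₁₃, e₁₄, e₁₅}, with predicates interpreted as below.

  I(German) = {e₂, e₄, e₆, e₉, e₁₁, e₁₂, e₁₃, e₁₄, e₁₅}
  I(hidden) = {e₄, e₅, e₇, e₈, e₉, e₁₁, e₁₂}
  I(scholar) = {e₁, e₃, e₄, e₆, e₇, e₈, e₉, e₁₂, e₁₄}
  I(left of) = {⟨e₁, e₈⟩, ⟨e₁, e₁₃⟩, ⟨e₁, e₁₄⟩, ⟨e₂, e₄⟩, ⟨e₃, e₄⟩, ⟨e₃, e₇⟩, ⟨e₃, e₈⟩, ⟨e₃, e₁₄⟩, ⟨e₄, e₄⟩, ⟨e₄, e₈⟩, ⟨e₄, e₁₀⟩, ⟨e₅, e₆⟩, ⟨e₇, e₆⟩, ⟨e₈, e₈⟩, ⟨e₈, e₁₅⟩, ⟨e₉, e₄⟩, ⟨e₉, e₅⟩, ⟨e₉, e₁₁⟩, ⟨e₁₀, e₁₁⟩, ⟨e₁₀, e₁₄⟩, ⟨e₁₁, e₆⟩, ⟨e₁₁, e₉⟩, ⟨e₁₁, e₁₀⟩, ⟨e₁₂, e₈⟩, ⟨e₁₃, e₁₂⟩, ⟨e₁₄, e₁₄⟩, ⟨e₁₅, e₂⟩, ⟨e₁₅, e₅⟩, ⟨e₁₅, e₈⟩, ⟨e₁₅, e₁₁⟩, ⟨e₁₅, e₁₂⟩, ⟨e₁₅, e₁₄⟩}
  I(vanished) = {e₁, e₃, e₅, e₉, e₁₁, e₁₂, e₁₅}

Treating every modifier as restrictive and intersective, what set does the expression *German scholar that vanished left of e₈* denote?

{e₁₂}

⟦that vanished⟧ = ⟦vanished⟧ = {e₁, e₃, e₅, e₉, e₁₁, e₁₂, e₁₅}
⟦left of e₈⟧ = {x : ⟨x, e₈⟩ ∈ ⟦left of⟧} = {e₁, e₃, e₄, e₈, e₁₂, e₁₅}
⟦scholar⟧ = {e₁, e₃, e₄, e₆, e₇, e₈, e₉, e₁₂, e₁₄}
… ∩ ⟦that vanished⟧ = {e₁, e₃, e₄, e₆, e₇, e₈, e₉, e₁₂, e₁₄} ∩ {e₁, e₃, e₅, e₉, e₁₁, e₁₂, e₁₅} = {e₁, e₃, e₉, e₁₂}
… ∩ ⟦left of e₈⟧ = {e₁, e₃, e₉, e₁₂} ∩ {e₁, e₃, e₄, e₈, e₁₂, e₁₅} = {e₁, e₃, e₁₂}
… ∩ ⟦German⟧ = {e₁, e₃, e₁₂} ∩ {e₂, e₄, e₆, e₉, e₁₁, e₁₂, e₁₃, e₁₄, e₁₅} = {e₁₂}
So ⟦German scholar that vanished left of e₈⟧ = {e₁₂}.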